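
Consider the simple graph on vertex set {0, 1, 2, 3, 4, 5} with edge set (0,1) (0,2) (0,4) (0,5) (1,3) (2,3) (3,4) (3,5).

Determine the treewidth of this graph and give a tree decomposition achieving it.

Every bag has size at most 3, so the width is 3 − 1 = 2 and tw(G) ≤ 2. The edges 0–2–3–1–0 form a cycle, so G is not a tree and its treewidth is at least 2. The upper and lower bounds meet at 2, so that is the treewidth.

Treewidth 2.
Bags: B1 = {0, 2, 3}  B2 = {0, 1, 3}  B3 = {0, 3, 5}  B4 = {0, 3, 4}
Tree: B1–B2, B2–B3, B3–B4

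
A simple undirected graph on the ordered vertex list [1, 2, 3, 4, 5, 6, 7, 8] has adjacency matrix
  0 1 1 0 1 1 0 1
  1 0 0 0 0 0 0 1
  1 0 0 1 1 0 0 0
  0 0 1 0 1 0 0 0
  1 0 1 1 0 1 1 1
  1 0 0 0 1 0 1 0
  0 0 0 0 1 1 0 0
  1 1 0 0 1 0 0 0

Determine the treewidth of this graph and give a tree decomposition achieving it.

Each bag holds 3 vertices, so the decomposition has width 2, which upper-bounds the treewidth. For the lower bound, the 3 vertices {1, 2, 8} are pairwise adjacent, and any tree decomposition puts a clique entirely inside one bag — forcing width ≥ 2. The upper and lower bounds meet at 2, so that is the treewidth.

Treewidth 2.
One such decomposition:
Bags: B1 = {1, 5, 6}  B2 = {1, 3, 5}  B3 = {5, 6, 7}  B4 = {1, 5, 8}  B5 = {1, 2, 8}  B6 = {3, 4, 5}
Tree: B1–B2, B1–B3, B2–B4, B4–B5, B2–B6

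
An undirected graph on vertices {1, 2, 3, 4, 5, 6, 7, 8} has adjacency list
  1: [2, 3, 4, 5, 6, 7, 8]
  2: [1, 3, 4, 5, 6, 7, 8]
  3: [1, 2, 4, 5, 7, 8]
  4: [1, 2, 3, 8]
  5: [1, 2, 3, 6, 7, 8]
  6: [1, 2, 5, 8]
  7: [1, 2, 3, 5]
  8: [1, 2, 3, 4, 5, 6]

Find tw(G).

4

A width-4 tree decomposition is:
Bags: B1 = {1, 2, 3, 5, 8}  B2 = {1, 2, 3, 4, 8}  B3 = {1, 2, 3, 5, 7}  B4 = {1, 2, 5, 6, 8}
Tree: B1–B2, B1–B3, B1–B4
Every bag has size at most 5, so the width is 5 − 1 = 4 and tw(G) ≤ 4. Conversely, {1, 2, 3, 4, 8} is a clique of size 5, and the vertices of any clique must share a bag in every tree decomposition; so some bag has ≥ 5 vertices and tw(G) ≥ 4. Therefore the treewidth is 4.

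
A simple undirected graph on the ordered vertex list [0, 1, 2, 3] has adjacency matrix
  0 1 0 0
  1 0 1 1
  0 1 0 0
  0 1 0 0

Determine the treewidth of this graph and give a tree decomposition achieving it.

Each bag holds 2 vertices, so the decomposition has width 1, which upper-bounds the treewidth. Since G has at least one edge (e.g. 0–1), it is not an edgeless graph, so tw(G) ≥ 1. The upper and lower bounds meet at 1, so that is the treewidth.

Treewidth 1.
One optimal decomposition is:
Bags: B1 = {0, 1}  B2 = {1, 2}  B3 = {1, 3}
Tree: B1–B2, B2–B3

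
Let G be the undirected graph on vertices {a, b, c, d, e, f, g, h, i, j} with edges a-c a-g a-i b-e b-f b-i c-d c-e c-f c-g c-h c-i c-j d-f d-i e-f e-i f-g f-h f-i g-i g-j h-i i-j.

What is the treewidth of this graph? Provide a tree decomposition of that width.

The largest bag has 4 vertices, giving width 3; this decomposition certifies tw(G) ≤ 3. For the lower bound, the 4 vertices {a, c, g, i} are pairwise adjacent, and any tree decomposition puts a clique entirely inside one bag — forcing width ≥ 3. Hence tw(G) = 3 exactly.

Treewidth 3.
One optimal decomposition is:
Bags: B1 = {c, g, i, j}  B2 = {c, f, g, i}  B3 = {a, c, g, i}  B4 = {c, d, f, i}  B5 = {c, e, f, i}  B6 = {c, f, h, i}  B7 = {b, e, f, i}
Tree: B1–B2, B1–B3, B2–B4, B4–B5, B4–B6, B5–B7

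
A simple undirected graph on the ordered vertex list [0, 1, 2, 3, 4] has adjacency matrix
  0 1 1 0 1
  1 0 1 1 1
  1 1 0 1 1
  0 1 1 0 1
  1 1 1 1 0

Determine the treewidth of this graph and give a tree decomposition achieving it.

The largest bag has 4 vertices, giving width 3; this decomposition certifies tw(G) ≤ 3. Conversely, {0, 1, 2, 4} is a clique of size 4, and the vertices of any clique must share a bag in every tree decomposition; so some bag has ≥ 4 vertices and tw(G) ≥ 3. Therefore the treewidth is 3.

Treewidth 3.
One optimal decomposition is:
Bags: B1 = {0, 1, 2, 4}  B2 = {1, 2, 3, 4}
Tree: B1–B2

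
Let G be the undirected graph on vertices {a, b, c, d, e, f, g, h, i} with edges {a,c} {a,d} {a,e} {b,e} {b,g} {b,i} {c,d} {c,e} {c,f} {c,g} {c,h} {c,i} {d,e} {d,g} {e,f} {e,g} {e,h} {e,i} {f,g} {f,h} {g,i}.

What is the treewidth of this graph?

A width-3 tree decomposition is:
Bags: B1 = {c, d, e, g}  B2 = {c, e, f, g}  B3 = {c, e, f, h}  B4 = {c, e, g, i}  B5 = {a, c, d, e}  B6 = {b, e, g, i}
Tree: B1–B2, B2–B3, B1–B4, B1–B5, B4–B6
The largest bag has 4 vertices, giving width 3; this decomposition certifies tw(G) ≤ 3. For the lower bound, the 4 vertices {c, d, e, g} are pairwise adjacent, and any tree decomposition puts a clique entirely inside one bag — forcing width ≥ 3. Hence tw(G) = 3 exactly.

3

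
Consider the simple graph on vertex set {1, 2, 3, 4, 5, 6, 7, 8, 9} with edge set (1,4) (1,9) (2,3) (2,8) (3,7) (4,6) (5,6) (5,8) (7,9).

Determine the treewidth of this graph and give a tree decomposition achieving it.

The largest bag has 3 vertices, giving width 2; this decomposition certifies tw(G) ≤ 2. The edges 5–6–4–1–9–7–3–2–8–5 form a cycle, so G is not a tree and its treewidth is at least 2. Combining the bounds, tw(G) = 2.

Treewidth 2.
Bags: B1 = {4, 5, 6}  B2 = {1, 4, 5}  B3 = {1, 5, 9}  B4 = {5, 7, 9}  B5 = {3, 5, 7}  B6 = {2, 3, 5}  B7 = {2, 5, 8}
Tree: B1–B2, B2–B3, B3–B4, B4–B5, B5–B6, B6–B7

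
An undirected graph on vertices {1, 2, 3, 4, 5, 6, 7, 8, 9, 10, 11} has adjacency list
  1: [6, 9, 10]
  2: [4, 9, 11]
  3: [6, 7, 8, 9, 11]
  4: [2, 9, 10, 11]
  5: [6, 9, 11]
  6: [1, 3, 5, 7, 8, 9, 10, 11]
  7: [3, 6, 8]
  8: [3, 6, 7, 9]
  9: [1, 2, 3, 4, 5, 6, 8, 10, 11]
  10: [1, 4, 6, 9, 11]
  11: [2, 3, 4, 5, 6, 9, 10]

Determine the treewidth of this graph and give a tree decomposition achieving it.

Every bag has size at most 4, so the width is 4 − 1 = 3 and tw(G) ≤ 3. Conversely, {2, 4, 9, 11} is a clique of size 4, and the vertices of any clique must share a bag in every tree decomposition; so some bag has ≥ 4 vertices and tw(G) ≥ 3. Combining the bounds, tw(G) = 3.

Treewidth 3.
One optimal decomposition is:
Bags: B1 = {3, 6, 8, 9}  B2 = {3, 6, 9, 11}  B3 = {6, 9, 10, 11}  B4 = {4, 9, 10, 11}  B5 = {5, 6, 9, 11}  B6 = {2, 4, 9, 11}  B7 = {3, 6, 7, 8}  B8 = {1, 6, 9, 10}
Tree: B1–B2, B2–B3, B3–B4, B2–B5, B4–B6, B1–B7, B3–B8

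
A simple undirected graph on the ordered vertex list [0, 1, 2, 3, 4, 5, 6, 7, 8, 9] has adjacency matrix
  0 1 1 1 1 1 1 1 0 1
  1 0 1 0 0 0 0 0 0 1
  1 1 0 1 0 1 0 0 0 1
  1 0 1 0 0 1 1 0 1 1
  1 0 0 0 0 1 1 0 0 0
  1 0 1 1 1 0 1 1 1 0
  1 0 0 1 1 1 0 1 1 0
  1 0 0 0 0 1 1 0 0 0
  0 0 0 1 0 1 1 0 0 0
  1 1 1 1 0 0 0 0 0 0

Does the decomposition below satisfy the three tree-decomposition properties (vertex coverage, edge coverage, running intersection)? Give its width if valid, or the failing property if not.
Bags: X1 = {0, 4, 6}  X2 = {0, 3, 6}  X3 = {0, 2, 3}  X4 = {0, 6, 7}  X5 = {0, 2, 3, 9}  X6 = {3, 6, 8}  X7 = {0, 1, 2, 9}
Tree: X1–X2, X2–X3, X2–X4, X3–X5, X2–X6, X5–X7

No — vertex 5 appears in no bag.

A tree decomposition must satisfy three properties: every vertex lies in some bag; for every edge, both endpoints lie together in some bag; and for every vertex, the bags containing it form a connected subtree. Here vertex 5 appears in no bag, so the decomposition is invalid.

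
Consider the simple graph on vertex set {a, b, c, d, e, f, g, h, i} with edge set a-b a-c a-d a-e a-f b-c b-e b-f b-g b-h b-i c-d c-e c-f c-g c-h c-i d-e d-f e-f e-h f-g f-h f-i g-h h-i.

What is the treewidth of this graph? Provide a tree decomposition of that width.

Treewidth 4.
Bags: B1 = {b, c, f, g, h}  B2 = {b, c, f, h, i}  B3 = {b, c, e, f, h}  B4 = {a, b, c, e, f}  B5 = {a, c, d, e, f}
Tree: B1–B2, B2–B3, B3–B4, B4–B5

Each bag holds 5 vertices, so the decomposition has width 4, which upper-bounds the treewidth. On the other hand G contains the 5-clique {a, c, d, e, f}. A clique must lie in a single bag of any decomposition, so no decomposition can have width below 4. Hence tw(G) = 4 exactly.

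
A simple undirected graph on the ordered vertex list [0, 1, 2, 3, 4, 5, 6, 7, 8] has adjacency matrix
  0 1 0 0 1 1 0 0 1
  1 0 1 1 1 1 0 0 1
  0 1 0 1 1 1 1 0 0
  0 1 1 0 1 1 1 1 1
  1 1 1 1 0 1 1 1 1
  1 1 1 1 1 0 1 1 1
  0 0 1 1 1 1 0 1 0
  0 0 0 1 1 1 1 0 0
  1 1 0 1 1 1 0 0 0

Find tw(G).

4

A width-4 tree decomposition is:
Bags: B1 = {1, 3, 4, 5, 8}  B2 = {1, 2, 3, 4, 5}  B3 = {2, 3, 4, 5, 6}  B4 = {0, 1, 4, 5, 8}  B5 = {3, 4, 5, 6, 7}
Tree: B1–B2, B2–B3, B1–B4, B3–B5
Every bag has size at most 5, so the width is 5 − 1 = 4 and tw(G) ≤ 4. Conversely, {0, 1, 4, 5, 8} is a clique of size 5, and the vertices of any clique must share a bag in every tree decomposition; so some bag has ≥ 5 vertices and tw(G) ≥ 4. The upper and lower bounds meet at 4, so that is the treewidth.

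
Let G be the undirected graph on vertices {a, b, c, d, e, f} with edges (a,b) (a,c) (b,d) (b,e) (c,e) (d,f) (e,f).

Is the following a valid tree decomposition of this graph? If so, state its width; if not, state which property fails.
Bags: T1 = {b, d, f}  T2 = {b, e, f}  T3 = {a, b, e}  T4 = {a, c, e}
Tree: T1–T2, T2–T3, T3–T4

Yes; width 2.

Checking the three conditions: (i) the bags cover all of {a, b, c, d, e, f}; (ii) for each edge, some bag contains both endpoints; (iii) the bags containing any fixed vertex form a subtree. All hold, so the decomposition is valid with width 3 − 1 = 2.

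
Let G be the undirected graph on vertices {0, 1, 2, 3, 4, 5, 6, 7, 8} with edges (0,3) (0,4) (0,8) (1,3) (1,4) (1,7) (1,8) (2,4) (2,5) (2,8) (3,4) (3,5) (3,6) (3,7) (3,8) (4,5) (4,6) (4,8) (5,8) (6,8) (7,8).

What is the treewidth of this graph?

3

A width-3 tree decomposition is:
Bags: B1 = {0, 3, 4, 8}  B2 = {3, 4, 5, 8}  B3 = {1, 3, 4, 8}  B4 = {1, 3, 7, 8}  B5 = {2, 4, 5, 8}  B6 = {3, 4, 6, 8}
Tree: B1–B2, B1–B3, B3–B4, B2–B5, B3–B6
Every bag has size at most 4, so the width is 4 − 1 = 3 and tw(G) ≤ 3. On the other hand G contains the 4-clique {2, 4, 5, 8}. A clique must lie in a single bag of any decomposition, so no decomposition can have width below 3. Combining the bounds, tw(G) = 3.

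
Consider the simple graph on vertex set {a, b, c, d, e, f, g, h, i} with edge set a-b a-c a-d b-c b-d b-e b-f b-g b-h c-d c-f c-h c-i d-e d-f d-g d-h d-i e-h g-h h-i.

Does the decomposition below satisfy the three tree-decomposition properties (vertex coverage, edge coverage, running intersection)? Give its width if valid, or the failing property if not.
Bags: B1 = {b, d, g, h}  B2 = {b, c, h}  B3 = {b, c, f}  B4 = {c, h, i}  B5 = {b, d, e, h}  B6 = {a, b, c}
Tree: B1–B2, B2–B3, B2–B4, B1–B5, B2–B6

A tree decomposition must satisfy three properties: every vertex lies in some bag; for every edge, both endpoints lie together in some bag; and for every vertex, the bags containing it form a connected subtree. Here edge (d,c) lies in no bag, so the decomposition is invalid.

No — edge (d,c) lies in no bag.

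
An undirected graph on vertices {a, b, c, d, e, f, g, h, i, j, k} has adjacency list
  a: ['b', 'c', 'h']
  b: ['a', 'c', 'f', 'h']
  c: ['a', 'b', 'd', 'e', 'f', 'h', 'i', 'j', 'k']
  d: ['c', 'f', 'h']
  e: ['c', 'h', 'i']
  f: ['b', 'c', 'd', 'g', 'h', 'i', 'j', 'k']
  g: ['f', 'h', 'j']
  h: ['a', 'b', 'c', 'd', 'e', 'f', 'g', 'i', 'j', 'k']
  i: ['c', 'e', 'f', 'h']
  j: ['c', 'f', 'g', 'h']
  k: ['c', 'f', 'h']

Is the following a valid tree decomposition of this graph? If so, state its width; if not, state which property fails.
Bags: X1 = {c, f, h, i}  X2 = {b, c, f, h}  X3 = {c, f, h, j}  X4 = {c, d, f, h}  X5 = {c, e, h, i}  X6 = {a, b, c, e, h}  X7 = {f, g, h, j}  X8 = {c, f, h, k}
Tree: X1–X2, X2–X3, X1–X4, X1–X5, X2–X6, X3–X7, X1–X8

No — bags containing vertex e are not connected in the tree.

A tree decomposition must satisfy three properties: every vertex lies in some bag; for every edge, both endpoints lie together in some bag; and for every vertex, the bags containing it form a connected subtree. Here bags containing vertex e are not connected in the tree, so the decomposition is invalid.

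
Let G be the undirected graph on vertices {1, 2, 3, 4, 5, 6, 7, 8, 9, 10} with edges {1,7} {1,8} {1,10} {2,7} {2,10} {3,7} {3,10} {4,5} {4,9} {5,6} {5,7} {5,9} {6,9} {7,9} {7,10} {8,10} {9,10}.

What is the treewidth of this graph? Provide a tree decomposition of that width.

Treewidth 2.
One optimal decomposition is:
Bags: B1 = {7, 9, 10}  B2 = {1, 7, 10}  B3 = {2, 7, 10}  B4 = {1, 8, 10}  B5 = {5, 7, 9}  B6 = {3, 7, 10}  B7 = {4, 5, 9}  B8 = {5, 6, 9}
Tree: B1–B2, B1–B3, B2–B4, B1–B5, B1–B6, B5–B7, B7–B8

Each bag holds 3 vertices, so the decomposition has width 2, which upper-bounds the treewidth. On the other hand G contains the 3-clique {1, 8, 10}. A clique must lie in a single bag of any decomposition, so no decomposition can have width below 2. Therefore the treewidth is 2.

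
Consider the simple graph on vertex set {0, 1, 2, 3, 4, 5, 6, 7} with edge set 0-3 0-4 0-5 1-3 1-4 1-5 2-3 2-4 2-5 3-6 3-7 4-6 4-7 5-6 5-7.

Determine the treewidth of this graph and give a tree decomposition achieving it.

Treewidth 3.
One optimal decomposition is:
Bags: B1 = {3, 4, 5, 7}  B2 = {0, 3, 4, 5}  B3 = {1, 3, 4, 5}  B4 = {3, 4, 5, 6}  B5 = {2, 3, 4, 5}
Tree: B1–B2, B2–B3, B3–B4, B4–B5

Every bag has size at most 4, so the width is 4 − 1 = 3 and tw(G) ≤ 3. For the lower bound: the 4 vertex sets {4,7}, {0,3}, {5}, {1} are disjoint, each induces a connected subgraph, and every pair is joined by at least one edge of G. Contracting each set to a single vertex therefore yields K_{4} as a minor, and since treewidth is minor-monotone, tw(G) ≥ tw(K_{4}) = 3. Therefore the treewidth is 3.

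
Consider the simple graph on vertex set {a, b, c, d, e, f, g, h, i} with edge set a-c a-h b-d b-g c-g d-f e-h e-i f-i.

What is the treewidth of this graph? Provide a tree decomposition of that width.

Treewidth 2.
One such decomposition:
Bags: B1 = {a, c, g}  B2 = {a, g, h}  B3 = {e, g, h}  B4 = {e, g, i}  B5 = {f, g, i}  B6 = {d, f, g}  B7 = {b, d, g}
Tree: B1–B2, B2–B3, B3–B4, B4–B5, B5–B6, B6–B7

Each bag holds 3 vertices, so the decomposition has width 2, which upper-bounds the treewidth. For the lower bound, G contains the cycle g–c–a–h–e–i–f–d–b–g, so G is not a forest; only forests have treewidth ≤ 1, hence tw(G) ≥ 2. Therefore the treewidth is 2.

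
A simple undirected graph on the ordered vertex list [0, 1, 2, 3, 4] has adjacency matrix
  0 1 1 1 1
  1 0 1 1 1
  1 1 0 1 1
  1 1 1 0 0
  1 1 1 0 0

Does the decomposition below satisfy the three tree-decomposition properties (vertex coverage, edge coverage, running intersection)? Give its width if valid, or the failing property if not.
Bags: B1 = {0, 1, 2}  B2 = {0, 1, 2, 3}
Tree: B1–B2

No — vertex 4 appears in no bag.

A tree decomposition must satisfy three properties: every vertex lies in some bag; for every edge, both endpoints lie together in some bag; and for every vertex, the bags containing it form a connected subtree. Here vertex 4 appears in no bag, so the decomposition is invalid.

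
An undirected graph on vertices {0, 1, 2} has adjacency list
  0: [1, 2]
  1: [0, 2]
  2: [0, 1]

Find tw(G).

2

A width-2 tree decomposition is:
Bags: B1 = {0, 1, 2}
Tree: (single bag)
A single bag containing all 3 vertices is trivially a valid decomposition of width 2. On the other hand G contains the 3-clique {0, 1, 2}. A clique must lie in a single bag of any decomposition, so no decomposition can have width below 2. The upper and lower bounds meet at 2, so that is the treewidth.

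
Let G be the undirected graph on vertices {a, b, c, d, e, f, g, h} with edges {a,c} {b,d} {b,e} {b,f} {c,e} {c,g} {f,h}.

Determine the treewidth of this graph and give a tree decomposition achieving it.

The largest bag has 2 vertices, giving width 1; this decomposition certifies tw(G) ≤ 1. G has an edge, so its treewidth is at least 1. Therefore the treewidth is 1.

Treewidth 1.
One optimal decomposition is:
Bags: B1 = {b, f}  B2 = {b, e}  B3 = {c, e}  B4 = {c, g}  B5 = {f, h}  B6 = {a, c}  B7 = {b, d}
Tree: B1–B2, B2–B3, B3–B4, B1–B5, B4–B6, B2–B7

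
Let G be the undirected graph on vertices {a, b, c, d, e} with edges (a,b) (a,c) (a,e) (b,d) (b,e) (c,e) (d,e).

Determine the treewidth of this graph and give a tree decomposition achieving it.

Treewidth 2.
One optimal decomposition is:
Bags: B1 = {b, d, e}  B2 = {a, b, e}  B3 = {a, c, e}
Tree: B1–B2, B2–B3

Each bag holds 3 vertices, so the decomposition has width 2, which upper-bounds the treewidth. Conversely, {b, d, e} is a clique of size 3, and the vertices of any clique must share a bag in every tree decomposition; so some bag has ≥ 3 vertices and tw(G) ≥ 2. Therefore the treewidth is 2.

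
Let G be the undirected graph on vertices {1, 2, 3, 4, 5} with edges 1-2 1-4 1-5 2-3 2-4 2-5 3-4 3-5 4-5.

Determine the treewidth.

A width-3 tree decomposition is:
Bags: B1 = {2, 3, 4, 5}  B2 = {1, 2, 4, 5}
Tree: B1–B2
Each bag holds 4 vertices, so the decomposition has width 3, which upper-bounds the treewidth. For the lower bound, the 4 vertices {1, 2, 4, 5} are pairwise adjacent, and any tree decomposition puts a clique entirely inside one bag — forcing width ≥ 3. Therefore the treewidth is 3.

3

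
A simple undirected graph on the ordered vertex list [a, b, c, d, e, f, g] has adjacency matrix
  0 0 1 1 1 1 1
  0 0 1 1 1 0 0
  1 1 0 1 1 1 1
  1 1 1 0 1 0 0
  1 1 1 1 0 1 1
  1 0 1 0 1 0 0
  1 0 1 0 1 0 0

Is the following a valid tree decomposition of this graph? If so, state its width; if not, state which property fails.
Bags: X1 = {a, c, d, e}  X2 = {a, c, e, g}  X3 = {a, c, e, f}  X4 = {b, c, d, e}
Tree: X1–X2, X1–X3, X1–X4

Yes; width 3.

Checking the three conditions: (i) the bags cover all of {a, b, c, d, e, f, g}; (ii) for each edge, some bag contains both endpoints; (iii) the bags containing any fixed vertex form a subtree. All hold, so the decomposition is valid with width 4 − 1 = 3.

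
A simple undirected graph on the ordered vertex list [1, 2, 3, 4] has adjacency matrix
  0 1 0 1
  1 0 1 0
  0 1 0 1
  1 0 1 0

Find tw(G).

2

A width-2 tree decomposition is:
Bags: B1 = {1, 2, 4}  B2 = {2, 3, 4}
Tree: B1–B2
Each bag holds 3 vertices, so the decomposition has width 2, which upper-bounds the treewidth. For the lower bound, G contains the cycle 2–1–4–3–2, so G is not a forest; only forests have treewidth ≤ 1, hence tw(G) ≥ 2. Hence tw(G) = 2 exactly.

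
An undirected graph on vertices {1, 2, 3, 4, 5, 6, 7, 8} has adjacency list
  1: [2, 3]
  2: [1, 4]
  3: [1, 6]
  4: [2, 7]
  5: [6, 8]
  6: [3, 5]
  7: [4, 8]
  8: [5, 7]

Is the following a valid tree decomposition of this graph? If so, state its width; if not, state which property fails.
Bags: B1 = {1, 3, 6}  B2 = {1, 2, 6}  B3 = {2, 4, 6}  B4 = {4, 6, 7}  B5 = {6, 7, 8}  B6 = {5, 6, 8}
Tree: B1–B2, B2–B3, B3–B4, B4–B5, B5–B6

Yes; width 2.

Checking the three conditions: (i) the bags cover all of {1, 2, 3, 4, 5, 6, 7, 8}; (ii) for each edge, some bag contains both endpoints; (iii) the bags containing any fixed vertex form a subtree. All hold, so the decomposition is valid with width 3 − 1 = 2.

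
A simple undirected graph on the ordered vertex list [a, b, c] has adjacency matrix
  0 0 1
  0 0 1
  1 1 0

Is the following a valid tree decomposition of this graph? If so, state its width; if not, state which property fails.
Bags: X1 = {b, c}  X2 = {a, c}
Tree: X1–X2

Yes; width 1.

Checking the three conditions: (i) the bags cover all of {a, b, c}; (ii) for each edge, some bag contains both endpoints; (iii) the bags containing any fixed vertex form a subtree. All hold, so the decomposition is valid with width 2 − 1 = 1.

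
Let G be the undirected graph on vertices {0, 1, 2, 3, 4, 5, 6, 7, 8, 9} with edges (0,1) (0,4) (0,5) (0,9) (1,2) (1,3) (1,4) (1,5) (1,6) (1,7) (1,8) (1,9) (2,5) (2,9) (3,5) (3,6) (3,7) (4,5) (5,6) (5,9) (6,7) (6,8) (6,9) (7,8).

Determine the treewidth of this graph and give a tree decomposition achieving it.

Treewidth 3.
One such decomposition:
Bags: B1 = {1, 5, 6, 9}  B2 = {1, 3, 5, 6}  B3 = {0, 1, 5, 9}  B4 = {1, 3, 6, 7}  B5 = {1, 2, 5, 9}  B6 = {0, 1, 4, 5}  B7 = {1, 6, 7, 8}
Tree: B1–B2, B1–B3, B2–B4, B3–B5, B3–B6, B4–B7

The largest bag has 4 vertices, giving width 3; this decomposition certifies tw(G) ≤ 3. On the other hand G contains the 4-clique {1, 6, 7, 8}. A clique must lie in a single bag of any decomposition, so no decomposition can have width below 3. Hence tw(G) = 3 exactly.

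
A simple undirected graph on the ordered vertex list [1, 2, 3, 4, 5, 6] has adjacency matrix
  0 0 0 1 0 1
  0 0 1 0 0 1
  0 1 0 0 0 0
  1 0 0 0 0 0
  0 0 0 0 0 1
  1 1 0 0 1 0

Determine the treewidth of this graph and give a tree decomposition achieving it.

Treewidth 1.
One such decomposition:
Bags: B1 = {2, 6}  B2 = {5, 6}  B3 = {1, 6}  B4 = {2, 3}  B5 = {1, 4}
Tree: B1–B2, B2–B3, B1–B4, B3–B5

Every bag has size at most 2, so the width is 2 − 1 = 1 and tw(G) ≤ 1. Any graph with an edge has treewidth ≥ 1, and G has the edge 6–2. Combining the bounds, tw(G) = 1.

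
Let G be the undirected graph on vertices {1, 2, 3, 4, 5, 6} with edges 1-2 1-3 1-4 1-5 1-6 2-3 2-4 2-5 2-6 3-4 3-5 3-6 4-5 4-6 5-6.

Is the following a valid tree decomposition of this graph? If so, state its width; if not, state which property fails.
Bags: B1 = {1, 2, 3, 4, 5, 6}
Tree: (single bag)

Every vertex of G appears in some bag (union = {1, 2, 3, 4, 5, 6}); every edge is covered by a bag; and for each vertex v the set of bags containing v is connected in the bag tree. The decomposition is therefore valid. The largest bag has 6 vertices, so the width is 5.

Yes; width 5.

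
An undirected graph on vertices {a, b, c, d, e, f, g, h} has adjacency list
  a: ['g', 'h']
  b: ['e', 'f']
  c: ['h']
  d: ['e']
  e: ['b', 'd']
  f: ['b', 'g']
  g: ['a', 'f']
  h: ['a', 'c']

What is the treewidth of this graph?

A width-1 tree decomposition is:
Bags: B1 = {d, e}  B2 = {b, e}  B3 = {b, f}  B4 = {f, g}  B5 = {a, g}  B6 = {a, h}  B7 = {c, h}
Tree: B1–B2, B2–B3, B3–B4, B4–B5, B5–B6, B6–B7
Each bag holds 2 vertices, so the decomposition has width 1, which upper-bounds the treewidth. Any graph with an edge has treewidth ≥ 1, and G has the edge d–e. Hence tw(G) = 1 exactly.

1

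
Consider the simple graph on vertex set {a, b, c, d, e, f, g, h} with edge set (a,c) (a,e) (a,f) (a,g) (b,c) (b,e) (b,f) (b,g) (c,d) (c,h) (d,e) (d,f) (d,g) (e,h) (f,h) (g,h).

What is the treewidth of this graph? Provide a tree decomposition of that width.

Each bag holds 5 vertices, so the decomposition has width 4, which upper-bounds the treewidth. For the lower bound: the 5 vertex sets {a,f}, {c,d}, {b,g}, {h}, {e} are disjoint, each induces a connected subgraph, and every pair is joined by at least one edge of G. Contracting each set to a single vertex therefore yields K_{5} as a minor, and since treewidth is minor-monotone, tw(G) ≥ tw(K_{5}) = 4. The upper and lower bounds meet at 4, so that is the treewidth.

Treewidth 4.
Bags: B1 = {a, b, d, f, h}  B2 = {a, b, c, d, h}  B3 = {a, b, d, g, h}  B4 = {a, b, d, e, h}
Tree: B1–B2, B2–B3, B3–B4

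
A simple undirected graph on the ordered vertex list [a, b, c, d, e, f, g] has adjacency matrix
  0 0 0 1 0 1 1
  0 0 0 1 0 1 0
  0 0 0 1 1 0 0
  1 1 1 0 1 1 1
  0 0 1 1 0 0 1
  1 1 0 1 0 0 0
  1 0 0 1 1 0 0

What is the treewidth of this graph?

2

A width-2 tree decomposition is:
Bags: B1 = {a, d, f}  B2 = {a, d, g}  B3 = {d, e, g}  B4 = {b, d, f}  B5 = {c, d, e}
Tree: B1–B2, B2–B3, B1–B4, B3–B5
Each bag holds 3 vertices, so the decomposition has width 2, which upper-bounds the treewidth. Conversely, {d, e, g} is a clique of size 3, and the vertices of any clique must share a bag in every tree decomposition; so some bag has ≥ 3 vertices and tw(G) ≥ 2. Hence tw(G) = 2 exactly.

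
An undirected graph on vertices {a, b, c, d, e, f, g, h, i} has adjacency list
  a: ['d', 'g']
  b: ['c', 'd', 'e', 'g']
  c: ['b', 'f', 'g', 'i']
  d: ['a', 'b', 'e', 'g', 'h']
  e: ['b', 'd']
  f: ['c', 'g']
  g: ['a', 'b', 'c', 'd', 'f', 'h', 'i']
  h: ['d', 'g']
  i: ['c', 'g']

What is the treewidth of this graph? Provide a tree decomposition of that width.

Each bag holds 3 vertices, so the decomposition has width 2, which upper-bounds the treewidth. Conversely, {d, g, h} is a clique of size 3, and the vertices of any clique must share a bag in every tree decomposition; so some bag has ≥ 3 vertices and tw(G) ≥ 2. Combining the bounds, tw(G) = 2.

Treewidth 2.
One such decomposition:
Bags: B1 = {b, d, g}  B2 = {a, d, g}  B3 = {b, c, g}  B4 = {c, g, i}  B5 = {b, d, e}  B6 = {d, g, h}  B7 = {c, f, g}
Tree: B1–B2, B1–B3, B3–B4, B1–B5, B1–B6, B4–B7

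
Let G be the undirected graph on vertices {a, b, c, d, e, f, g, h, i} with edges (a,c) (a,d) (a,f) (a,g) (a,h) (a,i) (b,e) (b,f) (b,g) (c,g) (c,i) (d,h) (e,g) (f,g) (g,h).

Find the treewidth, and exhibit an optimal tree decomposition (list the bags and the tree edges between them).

Treewidth 2.
Bags: B1 = {b, f, g}  B2 = {a, f, g}  B3 = {a, g, h}  B4 = {a, d, h}  B5 = {a, c, g}  B6 = {a, c, i}  B7 = {b, e, g}
Tree: B1–B2, B2–B3, B3–B4, B2–B5, B5–B6, B1–B7

Every bag has size at most 3, so the width is 3 − 1 = 2 and tw(G) ≤ 2. On the other hand G contains the 3-clique {a, d, h}. A clique must lie in a single bag of any decomposition, so no decomposition can have width below 2. Hence tw(G) = 2 exactly.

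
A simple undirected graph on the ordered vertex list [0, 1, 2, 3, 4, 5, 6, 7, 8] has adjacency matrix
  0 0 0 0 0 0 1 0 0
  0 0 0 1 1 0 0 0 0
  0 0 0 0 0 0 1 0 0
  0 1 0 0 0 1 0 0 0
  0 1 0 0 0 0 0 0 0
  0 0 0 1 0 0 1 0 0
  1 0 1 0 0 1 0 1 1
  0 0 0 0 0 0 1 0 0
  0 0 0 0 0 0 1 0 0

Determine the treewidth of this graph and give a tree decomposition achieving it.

Every bag has size at most 2, so the width is 2 − 1 = 1 and tw(G) ≤ 1. Since G has at least one edge (e.g. 5–6), it is not an edgeless graph, so tw(G) ≥ 1. Therefore the treewidth is 1.

Treewidth 1.
One such decomposition:
Bags: B1 = {5, 6}  B2 = {3, 5}  B3 = {6, 7}  B4 = {2, 6}  B5 = {6, 8}  B6 = {0, 6}  B7 = {1, 3}  B8 = {1, 4}
Tree: B1–B2, B1–B3, B1–B4, B1–B5, B5–B6, B2–B7, B7–B8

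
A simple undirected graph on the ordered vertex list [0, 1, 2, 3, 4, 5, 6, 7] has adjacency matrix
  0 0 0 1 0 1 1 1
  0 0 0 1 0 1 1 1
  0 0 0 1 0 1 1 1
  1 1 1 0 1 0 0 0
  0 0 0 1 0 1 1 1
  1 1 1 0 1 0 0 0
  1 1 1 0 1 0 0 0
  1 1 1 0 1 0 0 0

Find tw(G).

4

A width-4 tree decomposition is:
Bags: B1 = {3, 4, 5, 6, 7}  B2 = {2, 3, 5, 6, 7}  B3 = {0, 3, 5, 6, 7}  B4 = {1, 3, 5, 6, 7}
Tree: B1–B2, B2–B3, B3–B4
The largest bag has 5 vertices, giving width 4; this decomposition certifies tw(G) ≤ 4. For the lower bound: the 5 vertex sets {4,6}, {2,5}, {0,3}, {7}, {1} are disjoint, each induces a connected subgraph, and every pair is joined by at least one edge of G. Contracting each set to a single vertex therefore yields K_{5} as a minor, and since treewidth is minor-monotone, tw(G) ≥ tw(K_{5}) = 4. Combining the bounds, tw(G) = 4.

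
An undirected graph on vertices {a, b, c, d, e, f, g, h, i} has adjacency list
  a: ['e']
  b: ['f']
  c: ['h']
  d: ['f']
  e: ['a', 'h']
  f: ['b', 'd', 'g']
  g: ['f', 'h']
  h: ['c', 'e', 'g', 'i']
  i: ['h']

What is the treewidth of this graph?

A width-1 tree decomposition is:
Bags: B1 = {h, i}  B2 = {c, h}  B3 = {g, h}  B4 = {f, g}  B5 = {e, h}  B6 = {b, f}  B7 = {d, f}  B8 = {a, e}
Tree: B1–B2, B2–B3, B3–B4, B3–B5, B4–B6, B6–B7, B5–B8
Each bag holds 2 vertices, so the decomposition has width 1, which upper-bounds the treewidth. Since G has at least one edge (e.g. i–h), it is not an edgeless graph, so tw(G) ≥ 1. The upper and lower bounds meet at 1, so that is the treewidth.

1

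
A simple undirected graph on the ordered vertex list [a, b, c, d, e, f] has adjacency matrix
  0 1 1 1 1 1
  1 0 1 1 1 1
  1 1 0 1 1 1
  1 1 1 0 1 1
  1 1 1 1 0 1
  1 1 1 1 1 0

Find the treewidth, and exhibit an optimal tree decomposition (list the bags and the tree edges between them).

A single bag containing all 6 vertices is trivially a valid decomposition of width 5. Conversely, {a, b, c, d, e, f} is a clique of size 6, and the vertices of any clique must share a bag in every tree decomposition; so some bag has ≥ 6 vertices and tw(G) ≥ 5. Combining the bounds, tw(G) = 5.

Treewidth 5.
One optimal decomposition is:
Bags: B1 = {a, b, c, d, e, f}
Tree: (single bag)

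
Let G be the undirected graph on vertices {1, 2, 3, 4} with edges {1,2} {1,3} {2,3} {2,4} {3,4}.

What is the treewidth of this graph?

A width-2 tree decomposition is:
Bags: B1 = {1, 2, 3}  B2 = {2, 3, 4}
Tree: B1–B2
Every bag has size at most 3, so the width is 3 − 1 = 2 and tw(G) ≤ 2. For the lower bound, the 3 vertices {1, 2, 3} are pairwise adjacent, and any tree decomposition puts a clique entirely inside one bag — forcing width ≥ 2. Hence tw(G) = 2 exactly.

2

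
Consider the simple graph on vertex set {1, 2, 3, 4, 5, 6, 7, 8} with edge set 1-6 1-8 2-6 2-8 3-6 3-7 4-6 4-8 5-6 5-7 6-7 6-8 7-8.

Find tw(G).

2

A width-2 tree decomposition is:
Bags: B1 = {6, 7, 8}  B2 = {4, 6, 8}  B3 = {1, 6, 8}  B4 = {2, 6, 8}  B5 = {5, 6, 7}  B6 = {3, 6, 7}
Tree: B1–B2, B1–B3, B3–B4, B1–B5, B1–B6
The largest bag has 3 vertices, giving width 2; this decomposition certifies tw(G) ≤ 2. Conversely, {1, 6, 8} is a clique of size 3, and the vertices of any clique must share a bag in every tree decomposition; so some bag has ≥ 3 vertices and tw(G) ≥ 2. Therefore the treewidth is 2.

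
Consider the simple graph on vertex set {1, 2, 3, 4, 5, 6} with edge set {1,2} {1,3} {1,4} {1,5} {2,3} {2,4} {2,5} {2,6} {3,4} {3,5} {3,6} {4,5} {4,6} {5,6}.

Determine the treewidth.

4

A width-4 tree decomposition is:
Bags: B1 = {2, 3, 4, 5, 6}  B2 = {1, 2, 3, 4, 5}
Tree: B1–B2
Every bag has size at most 5, so the width is 5 − 1 = 4 and tw(G) ≤ 4. On the other hand G contains the 5-clique {1, 2, 3, 4, 5}. A clique must lie in a single bag of any decomposition, so no decomposition can have width below 4. Therefore the treewidth is 4.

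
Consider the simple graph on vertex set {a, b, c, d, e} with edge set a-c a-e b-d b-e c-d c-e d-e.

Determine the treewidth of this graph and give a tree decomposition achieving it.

Treewidth 2.
One optimal decomposition is:
Bags: B1 = {b, d, e}  B2 = {c, d, e}  B3 = {a, c, e}
Tree: B1–B2, B2–B3

Each bag holds 3 vertices, so the decomposition has width 2, which upper-bounds the treewidth. On the other hand G contains the 3-clique {c, d, e}. A clique must lie in a single bag of any decomposition, so no decomposition can have width below 2. The upper and lower bounds meet at 2, so that is the treewidth.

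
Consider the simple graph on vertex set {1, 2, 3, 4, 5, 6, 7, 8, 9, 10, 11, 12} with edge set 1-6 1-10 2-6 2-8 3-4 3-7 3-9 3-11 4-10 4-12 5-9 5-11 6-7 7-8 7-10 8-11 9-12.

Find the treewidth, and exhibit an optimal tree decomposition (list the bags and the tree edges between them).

Treewidth 3.
Bags: B1 = {5, 9, 11, 12}  B2 = {3, 9, 11, 12}  B3 = {3, 4, 11, 12}  B4 = {3, 4, 8, 11}  B5 = {3, 4, 7, 8}  B6 = {4, 7, 8, 10}  B7 = {2, 7, 8, 10}  B8 = {2, 6, 7, 10}  B9 = {1, 2, 6, 10}
Tree: B1–B2, B2–B3, B3–B4, B4–B5, B5–B6, B6–B7, B7–B8, B8–B9

Every bag has size at most 4, so the width is 4 − 1 = 3 and tw(G) ≤ 3. For the lower bound: the 4 vertex sets {5,9,12}, {11}, {3}, {4,7,8,10} are disjoint, each induces a connected subgraph, and every pair is joined by at least one edge of G. Contracting each set to a single vertex therefore yields K_{4} as a minor, and since treewidth is minor-monotone, tw(G) ≥ tw(K_{4}) = 3. The upper and lower bounds meet at 3, so that is the treewidth.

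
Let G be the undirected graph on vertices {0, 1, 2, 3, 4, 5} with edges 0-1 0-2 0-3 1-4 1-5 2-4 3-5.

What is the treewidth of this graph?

A width-2 tree decomposition is:
Bags: B1 = {1, 2, 4}  B2 = {0, 1, 2}  B3 = {0, 1, 5}  B4 = {0, 3, 5}
Tree: B1–B2, B2–B3, B3–B4
Each bag holds 3 vertices, so the decomposition has width 2, which upper-bounds the treewidth. The edges 4–2–0–1–4 form a cycle, so G is not a tree and its treewidth is at least 2. Therefore the treewidth is 2.

2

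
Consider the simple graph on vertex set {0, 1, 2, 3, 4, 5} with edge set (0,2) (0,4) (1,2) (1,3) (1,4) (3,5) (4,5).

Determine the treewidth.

A width-2 tree decomposition is:
Bags: B1 = {0, 1, 2}  B2 = {0, 1, 4}  B3 = {1, 3, 4}  B4 = {3, 4, 5}
Tree: B1–B2, B2–B3, B3–B4
Each bag holds 3 vertices, so the decomposition has width 2, which upper-bounds the treewidth. Since 2–0–4–1–2 is a cycle in G, G is not acyclic. Forests are exactly the graphs of treewidth ≤ 1, so tw(G) ≥ 2. The upper and lower bounds meet at 2, so that is the treewidth.

2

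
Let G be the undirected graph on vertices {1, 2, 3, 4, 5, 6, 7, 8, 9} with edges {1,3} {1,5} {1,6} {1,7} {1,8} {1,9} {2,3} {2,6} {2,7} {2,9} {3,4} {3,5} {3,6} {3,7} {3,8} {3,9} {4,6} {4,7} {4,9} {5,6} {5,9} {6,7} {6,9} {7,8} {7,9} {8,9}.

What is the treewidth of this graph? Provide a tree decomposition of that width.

Every bag has size at most 5, so the width is 5 − 1 = 4 and tw(G) ≤ 4. Conversely, {1, 3, 7, 8, 9} is a clique of size 5, and the vertices of any clique must share a bag in every tree decomposition; so some bag has ≥ 5 vertices and tw(G) ≥ 4. The upper and lower bounds meet at 4, so that is the treewidth.

Treewidth 4.
Bags: B1 = {2, 3, 6, 7, 9}  B2 = {1, 3, 6, 7, 9}  B3 = {1, 3, 7, 8, 9}  B4 = {3, 4, 6, 7, 9}  B5 = {1, 3, 5, 6, 9}
Tree: B1–B2, B2–B3, B1–B4, B2–B5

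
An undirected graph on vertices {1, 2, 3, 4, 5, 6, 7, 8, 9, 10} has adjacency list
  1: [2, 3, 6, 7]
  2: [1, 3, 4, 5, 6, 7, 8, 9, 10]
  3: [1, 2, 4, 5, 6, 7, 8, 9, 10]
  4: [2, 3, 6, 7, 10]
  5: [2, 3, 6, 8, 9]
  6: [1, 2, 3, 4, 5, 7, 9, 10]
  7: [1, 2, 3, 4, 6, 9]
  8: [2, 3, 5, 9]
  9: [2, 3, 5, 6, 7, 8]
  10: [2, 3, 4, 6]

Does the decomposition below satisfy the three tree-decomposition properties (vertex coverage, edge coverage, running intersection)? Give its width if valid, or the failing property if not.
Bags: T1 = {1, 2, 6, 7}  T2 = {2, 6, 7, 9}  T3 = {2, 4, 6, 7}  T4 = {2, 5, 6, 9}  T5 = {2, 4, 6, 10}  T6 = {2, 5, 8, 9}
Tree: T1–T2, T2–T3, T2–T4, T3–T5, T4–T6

No — vertex 3 appears in no bag.

A tree decomposition must satisfy three properties: every vertex lies in some bag; for every edge, both endpoints lie together in some bag; and for every vertex, the bags containing it form a connected subtree. Here vertex 3 appears in no bag, so the decomposition is invalid.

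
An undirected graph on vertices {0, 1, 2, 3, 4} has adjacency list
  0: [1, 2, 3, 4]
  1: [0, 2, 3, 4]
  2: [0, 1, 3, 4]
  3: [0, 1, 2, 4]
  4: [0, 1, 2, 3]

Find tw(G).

4

A width-4 tree decomposition is:
Bags: B1 = {0, 1, 2, 3, 4}
Tree: (single bag)
With just one bag of size 5, the width is 5 − 1 = 4, so tw(G) ≤ 4. Conversely, {0, 1, 2, 3, 4} is a clique of size 5, and the vertices of any clique must share a bag in every tree decomposition; so some bag has ≥ 5 vertices and tw(G) ≥ 4. The upper and lower bounds meet at 4, so that is the treewidth.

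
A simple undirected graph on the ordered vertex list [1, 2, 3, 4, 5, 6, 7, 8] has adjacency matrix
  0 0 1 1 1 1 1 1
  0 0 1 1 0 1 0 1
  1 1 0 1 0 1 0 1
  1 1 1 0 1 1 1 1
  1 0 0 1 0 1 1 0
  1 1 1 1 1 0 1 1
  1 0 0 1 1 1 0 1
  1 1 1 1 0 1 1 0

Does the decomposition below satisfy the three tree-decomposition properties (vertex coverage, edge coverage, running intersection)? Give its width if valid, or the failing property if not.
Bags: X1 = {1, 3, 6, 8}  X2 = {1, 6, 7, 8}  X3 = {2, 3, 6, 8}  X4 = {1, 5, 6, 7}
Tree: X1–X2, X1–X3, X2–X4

A tree decomposition must satisfy three properties: every vertex lies in some bag; for every edge, both endpoints lie together in some bag; and for every vertex, the bags containing it form a connected subtree. Here vertex 4 appears in no bag, so the decomposition is invalid.

No — vertex 4 appears in no bag.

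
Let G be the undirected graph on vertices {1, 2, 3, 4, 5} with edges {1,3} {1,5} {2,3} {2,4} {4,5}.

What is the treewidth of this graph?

2

A width-2 tree decomposition is:
Bags: B1 = {2, 3, 4}  B2 = {3, 4, 5}  B3 = {1, 3, 5}
Tree: B1–B2, B2–B3
Every bag has size at most 3, so the width is 3 − 1 = 2 and tw(G) ≤ 2. Since 3–2–4–5–1–3 is a cycle in G, G is not acyclic. Forests are exactly the graphs of treewidth ≤ 1, so tw(G) ≥ 2. Combining the bounds, tw(G) = 2.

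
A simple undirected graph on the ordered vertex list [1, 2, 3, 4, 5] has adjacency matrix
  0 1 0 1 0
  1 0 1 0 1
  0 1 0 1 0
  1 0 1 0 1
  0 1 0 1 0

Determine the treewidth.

2

A width-2 tree decomposition is:
Bags: B1 = {1, 2, 4}  B2 = {2, 3, 4}  B3 = {2, 4, 5}
Tree: B1–B2, B2–B3
The largest bag has 3 vertices, giving width 2; this decomposition certifies tw(G) ≤ 2. For the lower bound, G contains the cycle 1–4–3–2–1, so G is not a forest; only forests have treewidth ≤ 1, hence tw(G) ≥ 2. Hence tw(G) = 2 exactly.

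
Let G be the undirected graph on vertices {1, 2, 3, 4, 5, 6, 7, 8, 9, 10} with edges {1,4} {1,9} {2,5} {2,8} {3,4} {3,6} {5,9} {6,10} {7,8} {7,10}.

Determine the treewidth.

A width-2 tree decomposition is:
Bags: B1 = {6, 7, 10}  B2 = {6, 7, 8}  B3 = {2, 6, 8}  B4 = {2, 5, 6}  B5 = {5, 6, 9}  B6 = {1, 6, 9}  B7 = {1, 4, 6}  B8 = {3, 4, 6}
Tree: B1–B2, B2–B3, B3–B4, B4–B5, B5–B6, B6–B7, B7–B8
The largest bag has 3 vertices, giving width 2; this decomposition certifies tw(G) ≤ 2. For the lower bound, G contains the cycle 6–10–7–8–2–5–9–1–4–3–6, so G is not a forest; only forests have treewidth ≤ 1, hence tw(G) ≥ 2. The upper and lower bounds meet at 2, so that is the treewidth.

2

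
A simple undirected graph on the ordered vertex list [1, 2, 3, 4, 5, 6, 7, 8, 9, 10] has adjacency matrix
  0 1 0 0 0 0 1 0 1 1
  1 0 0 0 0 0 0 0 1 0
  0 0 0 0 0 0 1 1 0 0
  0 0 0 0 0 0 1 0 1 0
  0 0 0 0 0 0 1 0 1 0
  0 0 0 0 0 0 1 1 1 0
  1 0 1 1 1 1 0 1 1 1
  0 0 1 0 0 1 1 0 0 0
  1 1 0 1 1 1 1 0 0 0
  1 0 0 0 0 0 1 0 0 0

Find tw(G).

A width-2 tree decomposition is:
Bags: B1 = {5, 7, 9}  B2 = {6, 7, 9}  B3 = {6, 7, 8}  B4 = {1, 7, 9}  B5 = {3, 7, 8}  B6 = {4, 7, 9}  B7 = {1, 7, 10}  B8 = {1, 2, 9}
Tree: B1–B2, B2–B3, B2–B4, B3–B5, B4–B6, B4–B7, B4–B8
Every bag has size at most 3, so the width is 3 − 1 = 2 and tw(G) ≤ 2. On the other hand G contains the 3-clique {1, 2, 9}. A clique must lie in a single bag of any decomposition, so no decomposition can have width below 2. Combining the bounds, tw(G) = 2.

2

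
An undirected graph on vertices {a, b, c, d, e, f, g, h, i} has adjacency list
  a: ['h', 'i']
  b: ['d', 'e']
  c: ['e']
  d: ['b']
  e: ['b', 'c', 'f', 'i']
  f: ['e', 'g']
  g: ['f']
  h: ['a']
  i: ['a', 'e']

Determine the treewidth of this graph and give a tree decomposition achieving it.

The largest bag has 2 vertices, giving width 1; this decomposition certifies tw(G) ≤ 1. Since G has at least one edge (e.g. e–b), it is not an edgeless graph, so tw(G) ≥ 1. Therefore the treewidth is 1.

Treewidth 1.
One optimal decomposition is:
Bags: B1 = {b, e}  B2 = {e, i}  B3 = {c, e}  B4 = {b, d}  B5 = {a, i}  B6 = {e, f}  B7 = {f, g}  B8 = {a, h}
Tree: B1–B2, B1–B3, B1–B4, B2–B5, B2–B6, B6–B7, B5–B8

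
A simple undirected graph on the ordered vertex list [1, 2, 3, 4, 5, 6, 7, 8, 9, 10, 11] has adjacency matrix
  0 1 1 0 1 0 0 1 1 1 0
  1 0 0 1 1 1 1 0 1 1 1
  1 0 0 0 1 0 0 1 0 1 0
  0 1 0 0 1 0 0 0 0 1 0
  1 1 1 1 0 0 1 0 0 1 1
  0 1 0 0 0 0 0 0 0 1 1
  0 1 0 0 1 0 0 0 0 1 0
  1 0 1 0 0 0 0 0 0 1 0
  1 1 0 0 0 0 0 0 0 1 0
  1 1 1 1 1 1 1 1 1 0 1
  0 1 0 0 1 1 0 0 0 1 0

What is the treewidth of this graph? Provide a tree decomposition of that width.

Treewidth 3.
Bags: B1 = {1, 3, 5, 10}  B2 = {1, 2, 5, 10}  B3 = {2, 5, 10, 11}  B4 = {2, 6, 10, 11}  B5 = {2, 4, 5, 10}  B6 = {1, 3, 8, 10}  B7 = {2, 5, 7, 10}  B8 = {1, 2, 9, 10}
Tree: B1–B2, B2–B3, B3–B4, B2–B5, B1–B6, B3–B7, B2–B8

Each bag holds 4 vertices, so the decomposition has width 3, which upper-bounds the treewidth. On the other hand G contains the 4-clique {1, 3, 8, 10}. A clique must lie in a single bag of any decomposition, so no decomposition can have width below 3. The upper and lower bounds meet at 3, so that is the treewidth.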